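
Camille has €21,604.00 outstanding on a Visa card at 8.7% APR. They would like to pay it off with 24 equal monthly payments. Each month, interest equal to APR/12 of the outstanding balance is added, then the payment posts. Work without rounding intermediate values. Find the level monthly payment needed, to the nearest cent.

Monthly rate r = 8.7%/12 = 0.725% = 0.00725.
Level-payment amortization: P = B₀·r / (1 − (1+r)^(−n)) = 21604.00·0.00725 / (1 − 1.00725^(−24)).
Denominator 1 − (1+r)^(−24) = 0.159175467.
P = 156.629 / 0.159175467 ≈ 984.00.

€984.00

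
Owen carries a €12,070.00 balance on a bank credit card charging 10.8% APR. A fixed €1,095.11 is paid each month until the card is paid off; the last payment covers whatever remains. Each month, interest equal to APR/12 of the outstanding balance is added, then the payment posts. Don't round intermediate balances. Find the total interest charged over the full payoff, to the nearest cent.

Monthly rate r = 10.8%/12 = 0.9% = 0.009.
Payoff takes n = ⌈−ln(1 − rB₀/P)/ln(1+r)⌉ = ⌈11.660⌉ = 12 payments; the last is €723.44.
Total paid = 11·€1,095.11 + €723.44 = €12,769.65.
Total interest = total paid − principal = €12,769.65 − €12,070.00 = €699.65.

€699.65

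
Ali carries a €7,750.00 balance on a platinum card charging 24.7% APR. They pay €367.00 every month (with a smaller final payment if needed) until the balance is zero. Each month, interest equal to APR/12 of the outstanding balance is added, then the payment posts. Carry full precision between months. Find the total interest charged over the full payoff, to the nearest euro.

Monthly rate r = 24.7%/12 = 2.05833% = 0.0205833.
Payoff takes n = ⌈−ln(1 − rB₀/P)/ln(1+r)⌉ = ⌈27.993⌉ = 28 payments; the last is €364.30.
Total paid = 27·€367.00 + €364.30 = €10,273.30.
Total interest = total paid − principal = €10,273.30 − €7,750.00 = €2,523.30.

€2,523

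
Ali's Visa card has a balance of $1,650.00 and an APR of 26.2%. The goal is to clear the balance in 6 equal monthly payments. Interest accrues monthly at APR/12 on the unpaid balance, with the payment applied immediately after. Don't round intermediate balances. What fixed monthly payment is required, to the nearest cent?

$296.39

Monthly rate r = 26.2%/12 = 2.18333% = 0.0218333.
Level-payment amortization: P = B₀·r / (1 − (1+r)^(−n)) = 1650.00·0.0218333 / (1 − 1.02183^(−6)).
Denominator 1 − (1+r)^(−6) = 0.121544825.
P = 36.025 / 0.121544825 ≈ 296.39.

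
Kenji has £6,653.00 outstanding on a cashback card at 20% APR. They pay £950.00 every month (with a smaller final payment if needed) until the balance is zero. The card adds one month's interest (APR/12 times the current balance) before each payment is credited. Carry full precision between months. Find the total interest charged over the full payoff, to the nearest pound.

Monthly rate r = 20%/12 = 1.66667% = 0.0166667.
Payoff takes n = ⌈−ln(1 − rB₀/P)/ln(1+r)⌉ = ⌈7.509⌉ = 8 payments; the last is £485.15.
Total paid = 7·£950.00 + £485.15 = £7,135.15.
Total interest = total paid − principal = £7,135.15 − £6,653.00 = £482.15.

£482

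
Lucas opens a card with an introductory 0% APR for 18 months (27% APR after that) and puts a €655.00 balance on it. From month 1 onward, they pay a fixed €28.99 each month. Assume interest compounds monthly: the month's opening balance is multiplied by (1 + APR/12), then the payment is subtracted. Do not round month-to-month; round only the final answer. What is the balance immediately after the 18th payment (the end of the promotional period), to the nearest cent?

Promo months 1–18 at r₀ = 0%/12 = 0; months 19+ at r₁ = 27%/12 = 0.0225.
After month 18 (no interest yet): B = €655.00 − 18·€28.99 = €133.18.

€133.18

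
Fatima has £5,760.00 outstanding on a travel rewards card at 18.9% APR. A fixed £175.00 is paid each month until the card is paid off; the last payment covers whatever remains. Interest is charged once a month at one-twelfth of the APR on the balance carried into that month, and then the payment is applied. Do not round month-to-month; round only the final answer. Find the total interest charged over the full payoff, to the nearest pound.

£2,422

Monthly rate r = 18.9%/12 = 1.575% = 0.01575.
Payoff takes n = ⌈−ln(1 − rB₀/P)/ln(1+r)⌉ = ⌈46.754⌉ = 47 payments; the last is £132.26.
Total paid = 46·£175.00 + £132.26 = £8,182.26.
Total interest = total paid − principal = £8,182.26 − £5,760.00 = £2,422.26.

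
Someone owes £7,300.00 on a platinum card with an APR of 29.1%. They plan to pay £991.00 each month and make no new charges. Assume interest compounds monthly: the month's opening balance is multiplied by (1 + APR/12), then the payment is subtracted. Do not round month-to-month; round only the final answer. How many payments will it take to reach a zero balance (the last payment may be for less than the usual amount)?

Monthly rate r = 29.1%/12 = 2.425% = 0.02425.
Recurrence: B ← B·(1+r) − £991.00.
Month 1: interest £177.03; balance after payment £6,486.02.
Month 2: interest £157.29; balance after payment £5,652.31.
Closed form: n = −ln(1 − rB₀/P)/ln(1+r) = −ln(0.82137)/ln(1.02425) ≈ 8.213, so the balance reaches zero during payment 9.

9 months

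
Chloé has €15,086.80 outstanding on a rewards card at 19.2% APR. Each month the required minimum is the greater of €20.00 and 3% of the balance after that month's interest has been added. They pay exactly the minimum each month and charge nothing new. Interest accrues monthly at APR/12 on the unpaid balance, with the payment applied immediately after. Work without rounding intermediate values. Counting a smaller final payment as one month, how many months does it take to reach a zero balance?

262 months

Monthly rate r = 19.2%/12 = 1.6% = 0.016.
While 3% of the post-interest balance exceeds €20.00, each month B ← (B·(1+r))·(1 − 0.03), i.e. B shrinks by the factor (1+r)·0.97 = 0.98552.
This holds for months 1–215. Entering month 216 the balance is €655.64; 3% of the post-interest balance is now below €20.00, so the flat €20.00 minimum applies from here.
From month 216 a fixed €20.00 at rate r clears €655.64 in 47 more payments. Total: 215 + 47 = 262 months.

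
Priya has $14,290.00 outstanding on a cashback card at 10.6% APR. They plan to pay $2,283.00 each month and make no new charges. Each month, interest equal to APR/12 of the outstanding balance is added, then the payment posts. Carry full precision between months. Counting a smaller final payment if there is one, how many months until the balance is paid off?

Monthly rate r = 10.6%/12 = 0.883333% = 0.00883333.
Recurrence: B ← B·(1+r) − $2,283.00.
Month 1: interest $126.23; balance after payment $12,133.23.
Month 2: interest $107.18; balance after payment $9,957.41.
Closed form: n = −ln(1 − rB₀/P)/ln(1+r) = −ln(0.94471)/ln(1.00883) ≈ 6.467, so the balance reaches zero during payment 7.

7 months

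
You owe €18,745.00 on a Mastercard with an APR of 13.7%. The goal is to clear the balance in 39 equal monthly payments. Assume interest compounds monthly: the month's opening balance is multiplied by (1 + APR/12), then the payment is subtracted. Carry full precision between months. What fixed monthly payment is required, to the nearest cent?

Monthly rate r = 13.7%/12 = 1.14167% = 0.0114167.
Level-payment amortization: P = B₀·r / (1 − (1+r)^(−n)) = 18745.00·0.0114167 / (1 − 1.01142^(−39)).
Denominator 1 − (1+r)^(−39) = 0.357717824.
P = 214.005 / 0.357717824 ≈ 598.25.

€598.25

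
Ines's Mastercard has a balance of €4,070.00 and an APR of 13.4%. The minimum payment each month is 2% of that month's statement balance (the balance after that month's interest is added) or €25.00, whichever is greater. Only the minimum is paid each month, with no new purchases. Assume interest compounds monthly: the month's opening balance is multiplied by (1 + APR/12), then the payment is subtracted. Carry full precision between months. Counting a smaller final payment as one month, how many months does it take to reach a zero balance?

Monthly rate r = 13.4%/12 = 1.11667% = 0.0111667.
While 2% of the post-interest balance exceeds €25.00, each month B ← (B·(1+r))·(1 − 0.02), i.e. B shrinks by the factor (1+r)·0.98 = 0.99094.
This holds for months 1–131. Entering month 132 the balance is €1,235.92; 2% of the post-interest balance is now below €25.00, so the flat €25.00 minimum applies from here.
From month 132 a fixed €25.00 at rate r clears €1,235.92 in 73 more payments. Total: 131 + 73 = 204 months.

204 months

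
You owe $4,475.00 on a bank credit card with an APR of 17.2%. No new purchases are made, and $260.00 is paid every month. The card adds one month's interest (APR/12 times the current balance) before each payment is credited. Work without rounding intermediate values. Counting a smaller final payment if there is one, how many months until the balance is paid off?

Monthly rate r = 17.2%/12 = 1.43333% = 0.0143333.
Recurrence: B ← B·(1+r) − $260.00.
Month 1: interest $64.14; balance after payment $4,279.14.
Month 2: interest $61.33; balance after payment $4,080.48.
Closed form: n = −ln(1 − rB₀/P)/ln(1+r) = −ln(0.7533)/ln(1.01433) ≈ 19.906, so the balance reaches zero during payment 20.

20 payments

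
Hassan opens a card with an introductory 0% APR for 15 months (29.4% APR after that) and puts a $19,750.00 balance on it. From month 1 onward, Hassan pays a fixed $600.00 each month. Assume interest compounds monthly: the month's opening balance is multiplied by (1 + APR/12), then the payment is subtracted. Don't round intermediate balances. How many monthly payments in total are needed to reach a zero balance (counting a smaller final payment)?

Promo months 1–15 at r₀ = 0%/12 = 0; months 16+ at r₁ = 29.4%/12 = 0.0245.
After month 15 (no interest yet): B = $19,750.00 − 15·$600.00 = $10,750.00.
Then at r₁ with $600.00/mo: n₂ = −ln(1 − r₁·B/P)/ln(1+r₁) ≈ 23.88 → 24 more payments.

39 months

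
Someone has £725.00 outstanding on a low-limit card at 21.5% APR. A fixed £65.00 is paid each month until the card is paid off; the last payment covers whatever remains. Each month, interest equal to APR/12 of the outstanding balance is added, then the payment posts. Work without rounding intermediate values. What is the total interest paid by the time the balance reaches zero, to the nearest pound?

£91

Monthly rate r = 21.5%/12 = 1.79167% = 0.0179167.
Payoff takes n = ⌈−ln(1 − rB₀/P)/ln(1+r)⌉ = ⌈12.554⌉ = 13 payments; the last is £36.18.
Total paid = 12·£65.00 + £36.18 = £816.18.
Total interest = total paid − principal = £816.18 − £725.00 = £91.18.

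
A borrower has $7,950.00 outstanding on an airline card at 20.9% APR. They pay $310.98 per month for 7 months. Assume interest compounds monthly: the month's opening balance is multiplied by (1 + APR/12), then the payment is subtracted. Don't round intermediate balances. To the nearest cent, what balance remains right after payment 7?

$6,677.42

Monthly rate r = 20.9%/12 = 1.74167% = 0.0174167.
Each month: B ← B·(1+r) − $310.98.
Month 1: interest $138.46; balance after payment $7,777.48.
Month 2: interest $135.46; balance after payment $7,601.96.
Month 3: interest $132.40; balance after payment $7,423.38.
Month 4: interest $129.29; balance after payment $7,241.69.
Month 5: interest $126.13; balance after payment $7,056.84.
Month 6: interest $122.91; balance after payment $6,868.76.
Month 7: interest $119.63; balance after payment $6,677.42.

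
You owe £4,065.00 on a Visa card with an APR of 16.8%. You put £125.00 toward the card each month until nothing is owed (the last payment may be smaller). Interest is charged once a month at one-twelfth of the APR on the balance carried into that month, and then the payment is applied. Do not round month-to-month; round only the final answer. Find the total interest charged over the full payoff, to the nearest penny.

Monthly rate r = 16.8%/12 = 1.4% = 0.014.
Payoff takes n = ⌈−ln(1 − rB₀/P)/ln(1+r)⌉ = ⌈43.695⌉ = 44 payments; the last is £87.02.
Total paid = 43·£125.00 + £87.02 = £5,462.02.
Total interest = total paid − principal = £5,462.02 − £4,065.00 = £1,397.02.

£1,397.02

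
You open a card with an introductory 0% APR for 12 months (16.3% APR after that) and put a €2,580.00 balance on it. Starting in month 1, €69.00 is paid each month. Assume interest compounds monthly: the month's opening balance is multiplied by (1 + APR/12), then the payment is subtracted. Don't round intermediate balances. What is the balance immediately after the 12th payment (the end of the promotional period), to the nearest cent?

Promo months 1–12 at r₀ = 0%/12 = 0; months 13+ at r₁ = 16.3%/12 = 0.0135833.
After month 12 (no interest yet): B = €2,580.00 − 12·€69.00 = €1,752.00.

€1,752.00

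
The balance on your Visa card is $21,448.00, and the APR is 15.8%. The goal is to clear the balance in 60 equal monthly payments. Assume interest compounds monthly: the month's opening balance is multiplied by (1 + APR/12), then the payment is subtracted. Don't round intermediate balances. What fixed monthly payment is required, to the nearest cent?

Monthly rate r = 15.8%/12 = 1.31667% = 0.0131667.
Level-payment amortization: P = B₀·r / (1 − (1+r)^(−n)) = 21448.00·0.0131667 / (1 − 1.01317^(−60)).
Denominator 1 − (1+r)^(−60) = 0.543809308.
P = 282.399 / 0.543809308 ≈ 519.30.

$519.30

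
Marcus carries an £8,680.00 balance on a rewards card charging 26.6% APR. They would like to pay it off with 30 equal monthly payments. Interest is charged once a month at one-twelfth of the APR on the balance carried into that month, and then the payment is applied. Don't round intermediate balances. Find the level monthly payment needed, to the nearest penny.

Monthly rate r = 26.6%/12 = 2.21667% = 0.0221667.
Level-payment amortization: P = B₀·r / (1 − (1+r)^(−n)) = 8680.00·0.0221667 / (1 − 1.02217^(−30)).
Denominator 1 − (1+r)^(−30) = 0.481977563.
P = 192.407 / 0.481977563 ≈ 399.20.

£399.20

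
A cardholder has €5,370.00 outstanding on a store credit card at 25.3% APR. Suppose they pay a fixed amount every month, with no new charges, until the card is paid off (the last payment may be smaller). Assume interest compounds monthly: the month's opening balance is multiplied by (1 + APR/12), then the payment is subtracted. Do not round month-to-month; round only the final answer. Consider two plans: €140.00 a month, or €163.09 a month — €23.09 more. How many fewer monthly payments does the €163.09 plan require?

23 fewer payments

Monthly rate r = 25.3%/12 = 2.10833% = 0.0210833.
At €140.00/mo: n = ⌈−ln(1 − rB₀/P)/ln(1+r)⌉ = 80 payments (last €38.04); total interest = total paid − €5,370.00 = €5,728.04.
At €163.09/mo: 57 payments (last €128.79); total interest €3,891.83.
Payments saved = 80 − 57 = 23.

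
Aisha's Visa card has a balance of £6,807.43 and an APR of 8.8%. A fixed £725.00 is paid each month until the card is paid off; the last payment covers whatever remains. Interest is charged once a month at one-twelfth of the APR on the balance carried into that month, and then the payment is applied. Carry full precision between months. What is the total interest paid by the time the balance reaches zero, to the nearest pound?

Monthly rate r = 8.8%/12 = 0.733333% = 0.00733333.
Payoff takes n = ⌈−ln(1 − rB₀/P)/ln(1+r)⌉ = ⌈9.764⌉ = 10 payments; the last is £554.45.
Total paid = 9·£725.00 + £554.45 = £7,079.45.
Total interest = total paid − principal = £7,079.45 − £6,807.43 = £272.02.

£272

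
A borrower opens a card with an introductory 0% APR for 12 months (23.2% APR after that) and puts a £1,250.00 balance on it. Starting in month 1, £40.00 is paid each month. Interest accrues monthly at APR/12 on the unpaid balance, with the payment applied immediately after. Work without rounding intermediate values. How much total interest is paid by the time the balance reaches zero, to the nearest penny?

Promo months 1–12 at r₀ = 0%/12 = 0; months 13+ at r₁ = 23.2%/12 = 0.0193333.
After month 12 (no interest yet): B = £1,250.00 − 12·£40.00 = £770.00.
Then at r₁ with £40.00/mo: n₂ = −ln(1 − r₁·B/P)/ln(1+r₁) ≈ 24.31 → 25 more payments.
Total paid = 36·£40.00 + £12.42 = £1,452.42; interest = £1,452.42 − £1,250.00 = £202.42.

£202.42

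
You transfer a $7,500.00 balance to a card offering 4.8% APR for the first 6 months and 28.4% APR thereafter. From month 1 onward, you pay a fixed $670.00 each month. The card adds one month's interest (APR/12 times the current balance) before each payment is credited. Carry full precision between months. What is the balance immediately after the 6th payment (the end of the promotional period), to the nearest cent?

Promo months 1–6 at r₀ = 4.8%/12 = 0.004; months 7+ at r₁ = 28.4%/12 = 0.0236667.
After month 6: iterate B ← B·(1+r₀) − $670.00 for 6 months → $3,621.39.

$3,621.39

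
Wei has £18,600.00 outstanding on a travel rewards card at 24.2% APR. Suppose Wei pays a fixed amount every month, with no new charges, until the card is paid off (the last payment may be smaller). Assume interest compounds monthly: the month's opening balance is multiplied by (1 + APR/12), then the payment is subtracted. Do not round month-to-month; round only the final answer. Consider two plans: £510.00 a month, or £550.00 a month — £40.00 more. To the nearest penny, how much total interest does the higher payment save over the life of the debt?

£2,409.01

Monthly rate r = 24.2%/12 = 2.01667% = 0.0201667.
At £510.00/mo: n = ⌈−ln(1 − rB₀/P)/ln(1+r)⌉ = 67 payments (last £310.80); total interest = total paid − £18,600.00 = £15,370.80.
At £550.00/mo: 58 payments (last £211.79); total interest £12,961.79.
Interest saved = £15,370.80 − £12,961.79 = £2,409.01.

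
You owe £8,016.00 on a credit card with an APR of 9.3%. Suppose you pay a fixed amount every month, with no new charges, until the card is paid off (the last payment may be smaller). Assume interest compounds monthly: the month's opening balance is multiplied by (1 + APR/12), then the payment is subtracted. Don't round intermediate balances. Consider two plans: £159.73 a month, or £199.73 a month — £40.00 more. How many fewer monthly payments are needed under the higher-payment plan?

15 fewer payments

Monthly rate r = 9.3%/12 = 0.775% = 0.00775.
At £159.73/mo: n = ⌈−ln(1 − rB₀/P)/ln(1+r)⌉ = 64 payments (last £127.93); total interest = total paid − £8,016.00 = £2,174.92.
At £199.73/mo: 49 payments (last £52.05); total interest £1,623.09.
Payments saved = 64 − 49 = 15.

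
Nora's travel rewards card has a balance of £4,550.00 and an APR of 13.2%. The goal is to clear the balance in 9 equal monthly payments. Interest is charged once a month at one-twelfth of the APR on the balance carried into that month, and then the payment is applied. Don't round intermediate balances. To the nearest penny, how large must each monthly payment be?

£533.77

Monthly rate r = 13.2%/12 = 1.1% = 0.011.
Level-payment amortization: P = B₀·r / (1 − (1+r)^(−n)) = 4550.00·0.011 / (1 − 1.011^(−9)).
Denominator 1 − (1+r)^(−9) = 0.0937675698.
P = 50.05 / 0.0937675698 ≈ 533.77.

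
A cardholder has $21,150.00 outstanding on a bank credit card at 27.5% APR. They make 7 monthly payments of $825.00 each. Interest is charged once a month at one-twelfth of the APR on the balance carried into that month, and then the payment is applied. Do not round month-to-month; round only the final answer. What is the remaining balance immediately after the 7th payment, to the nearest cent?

$18,597.64

Monthly rate r = 27.5%/12 = 2.29167% = 0.0229167.
Each month: B ← B·(1+r) − $825.00.
Month 1: interest $484.69; balance after payment $20,809.69.
Month 2: interest $476.89; balance after payment $20,461.58.
Month 3: interest $468.91; balance after payment $20,105.49.
Month 4: interest $460.75; balance after payment $19,741.24.
Month 5: interest $452.40; balance after payment $19,368.64.
Month 6: interest $443.86; balance after payment $18,987.51.
Month 7: interest $435.13; balance after payment $18,597.64.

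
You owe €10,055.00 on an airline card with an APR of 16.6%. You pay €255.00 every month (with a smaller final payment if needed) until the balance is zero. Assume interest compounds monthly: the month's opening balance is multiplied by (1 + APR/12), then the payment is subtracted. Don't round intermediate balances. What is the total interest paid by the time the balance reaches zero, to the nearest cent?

Monthly rate r = 16.6%/12 = 1.38333% = 0.0138333.
Payoff takes n = ⌈−ln(1 − rB₀/P)/ln(1+r)⌉ = ⌈57.392⌉ = 58 payments; the last is €100.45.
Total paid = 57·€255.00 + €100.45 = €14,635.45.
Total interest = total paid − principal = €14,635.45 − €10,055.00 = €4,580.45.

€4,580.45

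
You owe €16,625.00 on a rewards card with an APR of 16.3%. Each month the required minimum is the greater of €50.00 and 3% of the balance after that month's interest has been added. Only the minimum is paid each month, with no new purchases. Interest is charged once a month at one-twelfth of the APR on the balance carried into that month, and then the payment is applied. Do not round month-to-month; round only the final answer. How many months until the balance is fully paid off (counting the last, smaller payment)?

181 months

Monthly rate r = 16.3%/12 = 1.35833% = 0.0135833.
While 3% of the post-interest balance exceeds €50.00, each month B ← (B·(1+r))·(1 − 0.03), i.e. B shrinks by the factor (1+r)·0.97 = 0.98318.
This holds for months 1–137. Entering month 138 the balance is €1,626.43; 3% of the post-interest balance is now below €50.00, so the flat €50.00 minimum applies from here.
From month 138 a fixed €50.00 at rate r clears €1,626.43 in 44 more payments. Total: 137 + 44 = 181 months.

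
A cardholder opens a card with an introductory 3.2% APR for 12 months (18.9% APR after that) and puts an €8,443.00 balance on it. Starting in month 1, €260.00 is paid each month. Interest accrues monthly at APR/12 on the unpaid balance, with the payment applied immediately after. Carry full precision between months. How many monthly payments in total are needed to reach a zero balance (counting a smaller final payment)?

39 months

Promo months 1–12 at r₀ = 3.2%/12 = 0.00266667; months 13+ at r₁ = 18.9%/12 = 0.01575.
After month 12: iterate B ← B·(1+r₀) − €260.00 for 12 months → €5,551.00.
Then at r₁ with €260.00/mo: n₂ = −ln(1 − r₁·B/P)/ln(1+r₁) ≈ 26.23 → 27 more payments.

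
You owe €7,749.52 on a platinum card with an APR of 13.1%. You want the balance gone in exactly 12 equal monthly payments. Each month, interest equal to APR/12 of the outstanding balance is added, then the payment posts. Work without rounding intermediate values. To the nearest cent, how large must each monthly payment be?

€692.53

Monthly rate r = 13.1%/12 = 1.09167% = 0.0109167.
Level-payment amortization: P = B₀·r / (1 − (1+r)^(−n)) = 7749.52·0.0109167 / (1 − 1.01092^(−12)).
Denominator 1 − (1+r)^(−12) = 0.122159285.
P = 84.5989 / 0.122159285 ≈ 692.53.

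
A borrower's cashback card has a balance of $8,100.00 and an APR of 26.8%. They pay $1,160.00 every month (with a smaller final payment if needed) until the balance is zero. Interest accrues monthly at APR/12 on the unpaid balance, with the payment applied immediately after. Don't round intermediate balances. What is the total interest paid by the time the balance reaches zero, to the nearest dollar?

Monthly rate r = 26.8%/12 = 2.23333% = 0.0223333.
Payoff takes n = ⌈−ln(1 − rB₀/P)/ln(1+r)⌉ = ⌈7.676⌉ = 8 payments; the last is $786.81.
Total paid = 7·$1,160.00 + $786.81 = $8,906.81.
Total interest = total paid − principal = $8,906.81 − $8,100.00 = $806.81.

$807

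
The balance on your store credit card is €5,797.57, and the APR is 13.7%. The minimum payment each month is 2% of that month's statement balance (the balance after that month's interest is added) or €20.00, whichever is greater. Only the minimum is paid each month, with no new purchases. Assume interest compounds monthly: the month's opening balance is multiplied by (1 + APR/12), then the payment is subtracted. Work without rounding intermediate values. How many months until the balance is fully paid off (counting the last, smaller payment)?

274 months

Monthly rate r = 13.7%/12 = 1.14167% = 0.0114167.
While 2% of the post-interest balance exceeds €20.00, each month B ← (B·(1+r))·(1 − 0.02), i.e. B shrinks by the factor (1+r)·0.98 = 0.99119.
This holds for months 1–200. Entering month 201 the balance is €987.38; 2% of the post-interest balance is now below €20.00, so the flat €20.00 minimum applies from here.
From month 201 a fixed €20.00 at rate r clears €987.38 in 74 more payments. Total: 200 + 74 = 274 months.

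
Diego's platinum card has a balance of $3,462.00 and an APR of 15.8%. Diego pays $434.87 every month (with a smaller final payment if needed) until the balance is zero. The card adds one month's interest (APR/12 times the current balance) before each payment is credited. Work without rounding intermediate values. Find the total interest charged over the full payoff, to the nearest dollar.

Monthly rate r = 15.8%/12 = 1.31667% = 0.0131667.
Payoff takes n = ⌈−ln(1 − rB₀/P)/ln(1+r)⌉ = ⌈8.465⌉ = 9 payments; the last is $202.98.
Total paid = 8·$434.87 + $202.98 = $3,681.94.
Total interest = total paid − principal = $3,681.94 − $3,462.00 = $219.94.

$220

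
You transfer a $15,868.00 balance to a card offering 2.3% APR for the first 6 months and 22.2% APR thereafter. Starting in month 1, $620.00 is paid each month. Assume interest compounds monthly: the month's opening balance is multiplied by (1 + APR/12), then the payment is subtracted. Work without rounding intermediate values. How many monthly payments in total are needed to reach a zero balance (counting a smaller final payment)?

Promo months 1–6 at r₀ = 2.3%/12 = 0.00191667; months 7+ at r₁ = 22.2%/12 = 0.0185.
After month 6: iterate B ← B·(1+r₀) − $620.00 for 6 months → $12,313.49.
Then at r₁ with $620.00/mo: n₂ = −ln(1 − r₁·B/P)/ln(1+r₁) ≈ 24.98 → 25 more payments.

31 payments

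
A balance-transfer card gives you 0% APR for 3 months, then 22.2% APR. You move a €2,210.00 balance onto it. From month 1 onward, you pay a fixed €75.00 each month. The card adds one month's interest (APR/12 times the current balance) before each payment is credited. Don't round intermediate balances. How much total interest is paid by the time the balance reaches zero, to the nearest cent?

€767.15

Promo months 1–3 at r₀ = 0%/12 = 0; months 4+ at r₁ = 22.2%/12 = 0.0185.
After month 3 (no interest yet): B = €2,210.00 − 3·€75.00 = €1,985.00.
Then at r₁ with €75.00/mo: n₂ = −ln(1 − r₁·B/P)/ln(1+r₁) ≈ 36.69 → 37 more payments.
Total paid = 39·€75.00 + €52.15 = €2,977.15; interest = €2,977.15 − €2,210.00 = €767.15.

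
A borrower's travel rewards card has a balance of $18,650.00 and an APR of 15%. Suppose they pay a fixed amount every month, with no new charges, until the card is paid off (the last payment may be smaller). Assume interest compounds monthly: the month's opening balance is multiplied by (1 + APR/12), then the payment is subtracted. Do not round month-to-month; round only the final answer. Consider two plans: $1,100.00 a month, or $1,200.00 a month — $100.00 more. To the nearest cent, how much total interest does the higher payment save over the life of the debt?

Monthly rate r = 15%/12 = 1.25% = 0.0125.
At $1,100.00/mo: n = ⌈−ln(1 − rB₀/P)/ln(1+r)⌉ = 20 payments (last $190.72); total interest = total paid − $18,650.00 = $2,440.72.
At $1,200.00/mo: 18 payments (last $467.84); total interest $2,217.84.
Interest saved = $2,440.72 − $2,217.84 = $222.88.

$222.88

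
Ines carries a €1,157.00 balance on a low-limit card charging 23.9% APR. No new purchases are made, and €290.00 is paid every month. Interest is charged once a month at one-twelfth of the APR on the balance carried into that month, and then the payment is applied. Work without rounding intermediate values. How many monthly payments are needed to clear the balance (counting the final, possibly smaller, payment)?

Monthly rate r = 23.9%/12 = 1.99167% = 0.0199167.
Recurrence: B ← B·(1+r) − €290.00.
Month 1: interest €23.04; balance after payment €890.04.
Month 2: interest €17.73; balance after payment €617.77.
Month 3: interest €12.30; balance after payment €340.07.
Month 4: interest €6.77; balance after payment €56.85.
Month 5: interest €1.13; balance after payment €0.00.

5 payments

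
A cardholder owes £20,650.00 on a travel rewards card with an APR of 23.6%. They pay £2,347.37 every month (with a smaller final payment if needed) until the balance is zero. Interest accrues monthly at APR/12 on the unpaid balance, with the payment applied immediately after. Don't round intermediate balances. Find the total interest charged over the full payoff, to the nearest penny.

£2,249.88

Monthly rate r = 23.6%/12 = 1.96667% = 0.0196667.
Payoff takes n = ⌈−ln(1 − rB₀/P)/ln(1+r)⌉ = ⌈9.754⌉ = 10 payments; the last is £1,773.55.
Total paid = 9·£2,347.37 + £1,773.55 = £22,899.88.
Total interest = total paid − principal = £22,899.88 − £20,650.00 = £2,249.88.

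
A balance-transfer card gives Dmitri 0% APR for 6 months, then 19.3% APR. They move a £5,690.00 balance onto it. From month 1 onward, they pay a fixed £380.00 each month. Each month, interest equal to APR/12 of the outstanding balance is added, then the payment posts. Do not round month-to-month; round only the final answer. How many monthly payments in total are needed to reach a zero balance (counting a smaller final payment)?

Promo months 1–6 at r₀ = 0%/12 = 0; months 7+ at r₁ = 19.3%/12 = 0.0160833.
After month 6 (no interest yet): B = £5,690.00 − 6·£380.00 = £3,410.00.
Then at r₁ with £380.00/mo: n₂ = −ln(1 − r₁·B/P)/ln(1+r₁) ≈ 9.77 → 10 more payments.

16 payments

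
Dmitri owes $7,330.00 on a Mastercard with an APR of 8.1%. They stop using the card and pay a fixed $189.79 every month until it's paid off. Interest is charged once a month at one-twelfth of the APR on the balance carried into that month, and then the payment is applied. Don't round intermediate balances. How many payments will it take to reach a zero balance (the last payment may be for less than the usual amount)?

Monthly rate r = 8.1%/12 = 0.675% = 0.00675.
Recurrence: B ← B·(1+r) − $189.79.
Month 1: interest $49.48; balance after payment $7,189.69.
Month 2: interest $48.53; balance after payment $7,048.43.
Closed form: n = −ln(1 − rB₀/P)/ln(1+r) = −ln(0.7393)/ln(1.00675) ≈ 44.898, so the balance reaches zero during payment 45.

45 months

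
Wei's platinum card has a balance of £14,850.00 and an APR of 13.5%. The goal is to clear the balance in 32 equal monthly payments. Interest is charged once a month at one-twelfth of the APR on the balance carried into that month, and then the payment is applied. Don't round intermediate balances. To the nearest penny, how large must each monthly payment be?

£555.17

Monthly rate r = 13.5%/12 = 1.125% = 0.01125.
Level-payment amortization: P = B₀·r / (1 − (1+r)^(−n)) = 14850.00·0.01125 / (1 − 1.01125^(−32)).
Denominator 1 − (1+r)^(−32) = 0.300919977.
P = 167.062 / 0.300919977 ≈ 555.17.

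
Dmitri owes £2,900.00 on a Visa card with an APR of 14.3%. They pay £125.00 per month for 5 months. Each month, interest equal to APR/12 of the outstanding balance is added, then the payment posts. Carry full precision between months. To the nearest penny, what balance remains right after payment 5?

Monthly rate r = 14.3%/12 = 1.19167% = 0.0119167.
Each month: B ← B·(1+r) − £125.00.
Month 1: interest £34.56; balance after payment £2,809.56.
Month 2: interest £33.48; balance after payment £2,718.04.
Month 3: interest £32.39; balance after payment £2,625.43.
Month 4: interest £31.29; balance after payment £2,531.72.
Month 5: interest £30.17; balance after payment £2,436.88.

£2,436.88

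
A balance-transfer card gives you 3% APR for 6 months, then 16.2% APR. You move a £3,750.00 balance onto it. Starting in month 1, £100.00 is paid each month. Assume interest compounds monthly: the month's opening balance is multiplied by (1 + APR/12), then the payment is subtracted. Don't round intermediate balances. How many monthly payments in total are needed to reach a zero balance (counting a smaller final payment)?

Promo months 1–6 at r₀ = 3%/12 = 0.0025; months 7+ at r₁ = 16.2%/12 = 0.0135.
After month 6: iterate B ← B·(1+r₀) − £100.00 for 6 months → £3,202.84.
Then at r₁ with £100.00/mo: n₂ = −ln(1 − r₁·B/P)/ln(1+r₁) ≈ 42.23 → 43 more payments.

49 payments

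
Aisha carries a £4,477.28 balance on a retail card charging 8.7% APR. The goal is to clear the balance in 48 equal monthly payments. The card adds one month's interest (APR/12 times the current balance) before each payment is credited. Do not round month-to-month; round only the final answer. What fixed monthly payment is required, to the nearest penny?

Monthly rate r = 8.7%/12 = 0.725% = 0.00725.
Level-payment amortization: P = B₀·r / (1 − (1+r)^(−n)) = 4477.28·0.00725 / (1 − 1.00725^(−48)).
Denominator 1 − (1+r)^(−48) = 0.293014105.
P = 32.4603 / 0.293014105 ≈ 110.78.

£110.78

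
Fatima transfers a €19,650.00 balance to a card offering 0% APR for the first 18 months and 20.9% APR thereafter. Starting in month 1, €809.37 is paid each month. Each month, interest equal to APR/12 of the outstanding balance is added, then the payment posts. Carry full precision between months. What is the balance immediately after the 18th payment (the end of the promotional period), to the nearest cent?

Promo months 1–18 at r₀ = 0%/12 = 0; months 19+ at r₁ = 20.9%/12 = 0.0174167.
After month 18 (no interest yet): B = €19,650.00 − 18·€809.37 = €5,081.34.

€5,081.34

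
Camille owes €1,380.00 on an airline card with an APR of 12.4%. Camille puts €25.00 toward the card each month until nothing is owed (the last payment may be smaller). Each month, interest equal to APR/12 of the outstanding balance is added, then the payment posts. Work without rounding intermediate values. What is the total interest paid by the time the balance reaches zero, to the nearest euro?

Monthly rate r = 12.4%/12 = 1.03333% = 0.0103333.
Payoff takes n = ⌈−ln(1 − rB₀/P)/ln(1+r)⌉ = ⌈82.186⌉ = 83 payments; the last is €4.68.
Total paid = 82·€25.00 + €4.68 = €2,054.68.
Total interest = total paid − principal = €2,054.68 − €1,380.00 = €674.68.

€675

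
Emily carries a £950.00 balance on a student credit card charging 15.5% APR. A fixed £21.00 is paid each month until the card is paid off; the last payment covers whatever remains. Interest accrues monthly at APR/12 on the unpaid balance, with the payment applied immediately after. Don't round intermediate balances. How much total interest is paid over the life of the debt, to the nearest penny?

Monthly rate r = 15.5%/12 = 1.29167% = 0.0129167.
Payoff takes n = ⌈−ln(1 − rB₀/P)/ln(1+r)⌉ = ⌈68.401⌉ = 69 payments; the last is £8.45.
Total paid = 68·£21.00 + £8.45 = £1,436.45.
Total interest = total paid − principal = £1,436.45 − £950.00 = £486.45.

£486.45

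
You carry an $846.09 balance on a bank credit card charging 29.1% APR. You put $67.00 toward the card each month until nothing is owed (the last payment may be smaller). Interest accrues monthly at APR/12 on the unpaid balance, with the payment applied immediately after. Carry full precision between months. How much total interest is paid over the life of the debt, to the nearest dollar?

Monthly rate r = 29.1%/12 = 2.425% = 0.02425.
Payoff takes n = ⌈−ln(1 − rB₀/P)/ln(1+r)⌉ = ⌈15.259⌉ = 16 payments; the last is $17.52.
Total paid = 15·$67.00 + $17.52 = $1,022.52.
Total interest = total paid − principal = $1,022.52 − $846.09 = $176.43.

$176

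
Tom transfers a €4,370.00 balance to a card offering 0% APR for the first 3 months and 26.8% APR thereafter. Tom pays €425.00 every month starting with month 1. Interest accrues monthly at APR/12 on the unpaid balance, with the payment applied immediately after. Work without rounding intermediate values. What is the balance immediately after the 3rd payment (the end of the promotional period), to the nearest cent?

€3,095.00

Promo months 1–3 at r₀ = 0%/12 = 0; months 4+ at r₁ = 26.8%/12 = 0.0223333.
After month 3 (no interest yet): B = €4,370.00 − 3·€425.00 = €3,095.00.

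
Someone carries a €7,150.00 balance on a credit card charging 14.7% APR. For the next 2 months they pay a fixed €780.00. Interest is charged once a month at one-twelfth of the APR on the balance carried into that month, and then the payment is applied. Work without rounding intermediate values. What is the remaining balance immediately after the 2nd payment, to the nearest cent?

€5,756.69

Monthly rate r = 14.7%/12 = 1.225% = 0.01225.
Each month: B ← B·(1+r) − €780.00.
Month 1: interest €87.59; balance after payment €6,457.59.
Month 2: interest €79.11; balance after payment €5,756.69.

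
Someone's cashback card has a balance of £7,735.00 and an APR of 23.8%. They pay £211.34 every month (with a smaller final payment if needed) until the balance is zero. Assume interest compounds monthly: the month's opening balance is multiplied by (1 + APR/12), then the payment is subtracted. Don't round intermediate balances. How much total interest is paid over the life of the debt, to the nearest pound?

Monthly rate r = 23.8%/12 = 1.98333% = 0.0198333.
Payoff takes n = ⌈−ln(1 − rB₀/P)/ln(1+r)⌉ = ⌈65.901⌉ = 66 payments; the last is £190.64.
Total paid = 65·£211.34 + £190.64 = £13,927.74.
Total interest = total paid − principal = £13,927.74 − £7,735.00 = £6,192.74.

£6,193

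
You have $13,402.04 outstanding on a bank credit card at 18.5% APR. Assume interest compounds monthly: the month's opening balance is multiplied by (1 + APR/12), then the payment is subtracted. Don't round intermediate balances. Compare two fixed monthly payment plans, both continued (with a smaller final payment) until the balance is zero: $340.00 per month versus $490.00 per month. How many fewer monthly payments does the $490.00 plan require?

26 fewer payments

Monthly rate r = 18.5%/12 = 1.54167% = 0.0154167.
At $340.00/mo: n = ⌈−ln(1 − rB₀/P)/ln(1+r)⌉ = 62 payments (last $55.09); total interest = total paid − $13,402.04 = $7,393.05.
At $490.00/mo: 36 payments (last $389.18); total interest $4,137.14.
Payments saved = 62 − 36 = 26.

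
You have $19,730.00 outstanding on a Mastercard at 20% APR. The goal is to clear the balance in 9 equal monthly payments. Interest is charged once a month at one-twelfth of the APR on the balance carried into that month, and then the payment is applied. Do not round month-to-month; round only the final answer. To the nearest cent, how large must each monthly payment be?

Monthly rate r = 20%/12 = 1.66667% = 0.0166667.
Level-payment amortization: P = B₀·r / (1 − (1+r)^(−n)) = 19730.00·0.0166667 / (1 − 1.01667^(−9)).
Denominator 1 − (1+r)^(−9) = 0.138227287.
P = 328.833 / 0.138227287 ≈ 2378.93.

$2,378.93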